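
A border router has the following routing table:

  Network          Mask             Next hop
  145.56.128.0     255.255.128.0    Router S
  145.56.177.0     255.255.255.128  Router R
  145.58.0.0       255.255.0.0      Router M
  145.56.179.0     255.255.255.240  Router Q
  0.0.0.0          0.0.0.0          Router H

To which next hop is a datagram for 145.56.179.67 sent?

Routes whose prefix contains 145.56.179.67:
  0.0.0.0/0 (default, matches everything) -> Router H
  145.56.128.0/17 (145.56.128.0 - 145.56.255.255) -> Router S
More-specific entries that do NOT match:
  145.56.179.0/28 (145.56.179.0 - 145.56.179.15) does not contain 145.56.179.67
  145.56.177.0/25 (145.56.177.0 - 145.56.177.127) does not contain 145.56.179.67
Longest matching prefix is /17 -> next hop Router S.

Router S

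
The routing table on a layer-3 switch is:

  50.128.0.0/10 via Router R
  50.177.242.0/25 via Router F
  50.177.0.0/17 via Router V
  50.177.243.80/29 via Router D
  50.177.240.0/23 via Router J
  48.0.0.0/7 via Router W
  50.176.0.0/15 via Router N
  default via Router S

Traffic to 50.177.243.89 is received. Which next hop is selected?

Router N

Routes whose prefix contains 50.177.243.89:
  0.0.0.0/0 (default, matches everything) -> Router S
  50.128.0.0/10 (50.128.0.0 - 50.191.255.255) -> Router R
  50.176.0.0/15 (50.176.0.0 - 50.177.255.255) -> Router N
More-specific entries that do NOT match:
  50.177.243.80/29 (50.177.243.80 - 50.177.243.87) does not contain 50.177.243.89
  50.177.242.0/25 (50.177.242.0 - 50.177.242.127) does not contain 50.177.243.89
  50.177.240.0/23 (50.177.240.0 - 50.177.241.255) does not contain 50.177.243.89
  50.177.0.0/17 (50.177.0.0 - 50.177.127.255) does not contain 50.177.243.89
Longest matching prefix is /15 -> next hop Router N.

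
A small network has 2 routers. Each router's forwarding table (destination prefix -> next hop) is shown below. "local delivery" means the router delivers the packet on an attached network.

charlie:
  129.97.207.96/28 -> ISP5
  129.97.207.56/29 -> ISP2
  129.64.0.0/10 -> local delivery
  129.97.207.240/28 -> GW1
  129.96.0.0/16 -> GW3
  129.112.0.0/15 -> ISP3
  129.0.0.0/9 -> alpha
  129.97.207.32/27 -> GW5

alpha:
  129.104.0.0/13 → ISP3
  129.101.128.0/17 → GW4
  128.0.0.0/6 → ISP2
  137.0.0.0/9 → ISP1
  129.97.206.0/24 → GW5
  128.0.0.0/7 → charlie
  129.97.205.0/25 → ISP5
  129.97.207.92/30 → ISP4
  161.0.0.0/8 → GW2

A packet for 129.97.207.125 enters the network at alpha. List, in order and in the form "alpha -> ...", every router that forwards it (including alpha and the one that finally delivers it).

At alpha: longest match for 129.97.207.125 is 128.0.0.0/7 -> charlie
At charlie: longest match for 129.97.207.125 is 129.64.0.0/10 -> local delivery

alpha -> charlie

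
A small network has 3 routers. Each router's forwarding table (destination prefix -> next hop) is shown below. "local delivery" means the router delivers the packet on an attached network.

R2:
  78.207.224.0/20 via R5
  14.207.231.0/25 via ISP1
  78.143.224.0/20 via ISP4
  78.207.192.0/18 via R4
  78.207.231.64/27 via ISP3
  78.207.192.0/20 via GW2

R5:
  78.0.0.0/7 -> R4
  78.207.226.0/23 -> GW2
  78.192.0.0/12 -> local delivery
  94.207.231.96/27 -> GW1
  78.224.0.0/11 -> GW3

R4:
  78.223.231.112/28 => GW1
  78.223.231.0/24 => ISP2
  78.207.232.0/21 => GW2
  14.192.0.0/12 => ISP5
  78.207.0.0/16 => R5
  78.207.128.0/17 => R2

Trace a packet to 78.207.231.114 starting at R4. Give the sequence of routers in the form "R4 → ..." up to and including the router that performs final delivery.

At R4: longest match for 78.207.231.114 is 78.207.128.0/17 -> R2
At R2: longest match for 78.207.231.114 is 78.207.224.0/20 -> R5
At R5: longest match for 78.207.231.114 is 78.192.0.0/12 -> local delivery

R4 → R2 → R5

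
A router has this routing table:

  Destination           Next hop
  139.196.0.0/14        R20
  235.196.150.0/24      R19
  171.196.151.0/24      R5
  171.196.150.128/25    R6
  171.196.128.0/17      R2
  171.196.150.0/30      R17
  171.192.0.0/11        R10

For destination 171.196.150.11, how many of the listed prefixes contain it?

Prefixes containing 171.196.150.11:
  171.192.0.0/11 (171.192.0.0 - 171.223.255.255)
  171.196.128.0/17 (171.196.128.0 - 171.196.255.255)
Total matching entries: 2.

2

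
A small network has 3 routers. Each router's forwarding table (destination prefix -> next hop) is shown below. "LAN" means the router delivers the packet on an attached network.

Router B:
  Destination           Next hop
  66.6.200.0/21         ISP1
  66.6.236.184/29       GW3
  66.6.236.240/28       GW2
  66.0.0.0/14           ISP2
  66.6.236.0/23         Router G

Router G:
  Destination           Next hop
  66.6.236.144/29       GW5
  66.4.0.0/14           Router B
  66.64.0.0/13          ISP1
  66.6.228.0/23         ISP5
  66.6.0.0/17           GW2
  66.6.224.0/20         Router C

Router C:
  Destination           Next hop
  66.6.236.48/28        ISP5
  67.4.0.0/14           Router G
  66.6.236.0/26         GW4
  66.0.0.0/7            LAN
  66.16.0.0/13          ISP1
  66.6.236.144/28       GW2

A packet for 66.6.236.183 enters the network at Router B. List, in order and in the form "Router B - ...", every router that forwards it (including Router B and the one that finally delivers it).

Router B - Router G - Router C

At Router B: longest match for 66.6.236.183 is 66.6.236.0/23 -> Router G
At Router G: longest match for 66.6.236.183 is 66.6.224.0/20 -> Router C
At Router C: longest match for 66.6.236.183 is 66.0.0.0/7 -> LAN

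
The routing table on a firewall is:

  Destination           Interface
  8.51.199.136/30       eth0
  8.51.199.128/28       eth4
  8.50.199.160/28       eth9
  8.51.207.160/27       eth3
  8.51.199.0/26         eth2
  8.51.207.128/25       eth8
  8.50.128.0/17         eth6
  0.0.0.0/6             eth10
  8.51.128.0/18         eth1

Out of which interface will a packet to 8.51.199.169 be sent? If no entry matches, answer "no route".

No entry's prefix contains 8.51.199.169; there is no default route.

no route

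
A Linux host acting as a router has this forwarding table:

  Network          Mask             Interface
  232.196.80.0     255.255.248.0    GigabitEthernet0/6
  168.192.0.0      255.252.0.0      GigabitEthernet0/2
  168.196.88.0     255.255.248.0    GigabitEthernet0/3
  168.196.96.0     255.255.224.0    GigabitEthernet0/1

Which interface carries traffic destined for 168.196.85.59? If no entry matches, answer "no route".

No entry's prefix contains 168.196.85.59; there is no default route.

no route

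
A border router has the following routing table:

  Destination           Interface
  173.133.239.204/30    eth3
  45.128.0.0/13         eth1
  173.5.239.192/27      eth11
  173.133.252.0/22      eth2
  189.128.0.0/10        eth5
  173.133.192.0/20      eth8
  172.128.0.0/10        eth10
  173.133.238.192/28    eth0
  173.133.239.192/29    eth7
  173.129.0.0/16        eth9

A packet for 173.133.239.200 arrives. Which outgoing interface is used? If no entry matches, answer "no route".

No entry's prefix contains 173.133.239.200; there is no default route.

no route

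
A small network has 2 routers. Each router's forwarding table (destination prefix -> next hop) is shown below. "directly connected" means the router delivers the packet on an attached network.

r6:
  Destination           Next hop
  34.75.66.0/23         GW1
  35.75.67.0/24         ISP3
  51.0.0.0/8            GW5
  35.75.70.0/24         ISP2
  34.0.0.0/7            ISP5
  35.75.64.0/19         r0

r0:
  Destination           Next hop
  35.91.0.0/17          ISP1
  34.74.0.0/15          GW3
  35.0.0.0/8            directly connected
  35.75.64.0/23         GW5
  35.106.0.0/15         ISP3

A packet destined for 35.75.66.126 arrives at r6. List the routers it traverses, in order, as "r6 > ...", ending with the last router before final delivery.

At r6: longest match for 35.75.66.126 is 35.75.64.0/19 -> r0
At r0: longest match for 35.75.66.126 is 35.0.0.0/8 -> directly connected

r6 > r0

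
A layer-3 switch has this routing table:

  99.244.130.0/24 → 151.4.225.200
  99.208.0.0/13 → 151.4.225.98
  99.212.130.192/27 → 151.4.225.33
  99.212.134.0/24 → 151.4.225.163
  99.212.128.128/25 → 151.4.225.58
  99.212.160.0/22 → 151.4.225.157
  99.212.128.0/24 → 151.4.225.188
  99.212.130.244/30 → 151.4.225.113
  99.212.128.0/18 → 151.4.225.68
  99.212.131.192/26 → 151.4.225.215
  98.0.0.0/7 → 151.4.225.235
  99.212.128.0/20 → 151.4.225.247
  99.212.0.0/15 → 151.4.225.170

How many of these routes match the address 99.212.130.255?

5

Prefixes containing 99.212.130.255:
  98.0.0.0/7 (98.0.0.0 - 99.255.255.255)
  99.208.0.0/13 (99.208.0.0 - 99.215.255.255)
  99.212.0.0/15 (99.212.0.0 - 99.213.255.255)
  99.212.128.0/18 (99.212.128.0 - 99.212.191.255)
  99.212.128.0/20 (99.212.128.0 - 99.212.143.255)
Total matching entries: 5.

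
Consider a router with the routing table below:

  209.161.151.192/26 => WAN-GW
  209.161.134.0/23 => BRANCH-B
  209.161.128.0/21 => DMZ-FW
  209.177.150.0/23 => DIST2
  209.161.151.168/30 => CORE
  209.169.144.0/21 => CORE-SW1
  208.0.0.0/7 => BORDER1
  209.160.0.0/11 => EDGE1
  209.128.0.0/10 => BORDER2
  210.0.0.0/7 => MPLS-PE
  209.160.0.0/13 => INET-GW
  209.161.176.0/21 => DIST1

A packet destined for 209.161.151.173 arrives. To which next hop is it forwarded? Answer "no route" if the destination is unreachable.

Routes whose prefix contains 209.161.151.173:
  208.0.0.0/7 (208.0.0.0 - 209.255.255.255) -> BORDER1
  209.128.0.0/10 (209.128.0.0 - 209.191.255.255) -> BORDER2
  209.160.0.0/11 (209.160.0.0 - 209.191.255.255) -> EDGE1
  209.160.0.0/13 (209.160.0.0 - 209.167.255.255) -> INET-GW
More-specific entries that do NOT match:
  209.161.151.168/30 (209.161.151.168 - 209.161.151.171) does not contain 209.161.151.173
  209.161.151.192/26 (209.161.151.192 - 209.161.151.255) does not contain 209.161.151.173
  209.161.134.0/23 (209.161.134.0 - 209.161.135.255) does not contain 209.161.151.173
  209.177.150.0/23 (209.177.150.0 - 209.177.151.255) does not contain 209.161.151.173
  209.161.128.0/21 (209.161.128.0 - 209.161.135.255) does not contain 209.161.151.173
  209.169.144.0/21 (209.169.144.0 - 209.169.151.255) does not contain 209.161.151.173
  209.161.176.0/21 (209.161.176.0 - 209.161.183.255) does not contain 209.161.151.173
Longest matching prefix is /13 -> next hop INET-GW.

INET-GW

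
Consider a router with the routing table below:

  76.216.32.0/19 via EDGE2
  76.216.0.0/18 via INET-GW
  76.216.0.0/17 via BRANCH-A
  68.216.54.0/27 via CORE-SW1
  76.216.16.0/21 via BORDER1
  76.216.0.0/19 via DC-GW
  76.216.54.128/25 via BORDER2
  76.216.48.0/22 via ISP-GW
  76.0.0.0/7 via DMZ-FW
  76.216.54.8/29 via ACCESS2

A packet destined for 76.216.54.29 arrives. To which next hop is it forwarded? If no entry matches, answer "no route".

Routes whose prefix contains 76.216.54.29:
  76.0.0.0/7 (76.0.0.0 - 77.255.255.255) -> DMZ-FW
  76.216.0.0/17 (76.216.0.0 - 76.216.127.255) -> BRANCH-A
  76.216.0.0/18 (76.216.0.0 - 76.216.63.255) -> INET-GW
  76.216.32.0/19 (76.216.32.0 - 76.216.63.255) -> EDGE2
More-specific entries that do NOT match:
  76.216.54.8/29 (76.216.54.8 - 76.216.54.15) does not contain 76.216.54.29
  68.216.54.0/27 (68.216.54.0 - 68.216.54.31) does not contain 76.216.54.29
  76.216.54.128/25 (76.216.54.128 - 76.216.54.255) does not contain 76.216.54.29
  76.216.48.0/22 (76.216.48.0 - 76.216.51.255) does not contain 76.216.54.29
  76.216.16.0/21 (76.216.16.0 - 76.216.23.255) does not contain 76.216.54.29
Longest matching prefix is /19 -> next hop EDGE2.

EDGE2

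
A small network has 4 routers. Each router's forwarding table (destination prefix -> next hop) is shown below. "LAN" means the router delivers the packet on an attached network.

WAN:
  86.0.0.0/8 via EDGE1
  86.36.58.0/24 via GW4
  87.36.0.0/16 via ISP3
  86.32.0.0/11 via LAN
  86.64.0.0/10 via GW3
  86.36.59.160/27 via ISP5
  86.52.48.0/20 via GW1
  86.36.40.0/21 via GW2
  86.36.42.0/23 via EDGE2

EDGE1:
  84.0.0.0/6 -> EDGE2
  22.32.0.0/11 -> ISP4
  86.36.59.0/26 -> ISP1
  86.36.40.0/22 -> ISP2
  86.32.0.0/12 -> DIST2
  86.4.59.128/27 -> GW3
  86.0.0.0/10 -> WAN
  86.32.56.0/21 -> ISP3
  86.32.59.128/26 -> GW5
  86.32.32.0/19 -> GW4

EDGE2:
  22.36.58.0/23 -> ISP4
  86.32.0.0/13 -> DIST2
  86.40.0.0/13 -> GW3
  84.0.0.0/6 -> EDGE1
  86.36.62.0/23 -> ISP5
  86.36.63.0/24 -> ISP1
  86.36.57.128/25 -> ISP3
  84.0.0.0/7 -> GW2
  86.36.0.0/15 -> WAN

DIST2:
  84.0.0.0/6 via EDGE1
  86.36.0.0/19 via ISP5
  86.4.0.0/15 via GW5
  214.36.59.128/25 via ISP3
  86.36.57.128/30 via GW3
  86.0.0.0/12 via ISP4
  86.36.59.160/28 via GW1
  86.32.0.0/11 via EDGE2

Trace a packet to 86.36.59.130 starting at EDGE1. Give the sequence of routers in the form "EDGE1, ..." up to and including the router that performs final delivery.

EDGE1, DIST2, EDGE2, WAN

At EDGE1: longest match for 86.36.59.130 is 86.32.0.0/12 -> DIST2
At DIST2: longest match for 86.36.59.130 is 86.32.0.0/11 -> EDGE2
At EDGE2: longest match for 86.36.59.130 is 86.36.0.0/15 -> WAN
At WAN: longest match for 86.36.59.130 is 86.32.0.0/11 -> LAN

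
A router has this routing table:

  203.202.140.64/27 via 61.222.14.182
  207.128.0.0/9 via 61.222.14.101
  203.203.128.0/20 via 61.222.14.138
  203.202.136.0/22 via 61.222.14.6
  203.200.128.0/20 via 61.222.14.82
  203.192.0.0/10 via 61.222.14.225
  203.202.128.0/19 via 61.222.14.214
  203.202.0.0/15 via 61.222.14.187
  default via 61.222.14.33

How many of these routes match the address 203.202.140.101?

4

Prefixes containing 203.202.140.101:
  0.0.0.0/0 (default, matches everything)
  203.192.0.0/10 (203.192.0.0 - 203.255.255.255)
  203.202.0.0/15 (203.202.0.0 - 203.203.255.255)
  203.202.128.0/19 (203.202.128.0 - 203.202.159.255)
Total matching entries: 4.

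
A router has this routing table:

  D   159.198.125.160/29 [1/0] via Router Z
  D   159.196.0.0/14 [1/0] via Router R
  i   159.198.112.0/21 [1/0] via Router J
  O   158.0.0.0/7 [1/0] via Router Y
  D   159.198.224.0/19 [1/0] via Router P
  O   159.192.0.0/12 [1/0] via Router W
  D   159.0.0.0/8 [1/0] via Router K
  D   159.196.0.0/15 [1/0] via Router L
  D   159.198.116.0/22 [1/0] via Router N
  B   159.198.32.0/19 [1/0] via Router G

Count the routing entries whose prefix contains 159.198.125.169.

4

Prefixes containing 159.198.125.169:
  158.0.0.0/7 (158.0.0.0 - 159.255.255.255)
  159.0.0.0/8 (159.0.0.0 - 159.255.255.255)
  159.192.0.0/12 (159.192.0.0 - 159.207.255.255)
  159.196.0.0/14 (159.196.0.0 - 159.199.255.255)
Total matching entries: 4.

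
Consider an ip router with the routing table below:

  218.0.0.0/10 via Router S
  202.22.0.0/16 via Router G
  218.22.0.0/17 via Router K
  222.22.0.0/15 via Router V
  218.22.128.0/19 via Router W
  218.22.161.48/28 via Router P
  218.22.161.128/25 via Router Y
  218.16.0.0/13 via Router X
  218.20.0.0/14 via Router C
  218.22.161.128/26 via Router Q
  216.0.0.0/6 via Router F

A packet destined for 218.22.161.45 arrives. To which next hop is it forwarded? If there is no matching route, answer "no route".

Routes whose prefix contains 218.22.161.45:
  216.0.0.0/6 (216.0.0.0 - 219.255.255.255) -> Router F
  218.0.0.0/10 (218.0.0.0 - 218.63.255.255) -> Router S
  218.16.0.0/13 (218.16.0.0 - 218.23.255.255) -> Router X
  218.20.0.0/14 (218.20.0.0 - 218.23.255.255) -> Router C
More-specific entries that do NOT match:
  218.22.161.48/28 (218.22.161.48 - 218.22.161.63) does not contain 218.22.161.45
  218.22.161.128/26 (218.22.161.128 - 218.22.161.191) does not contain 218.22.161.45
  218.22.161.128/25 (218.22.161.128 - 218.22.161.255) does not contain 218.22.161.45
  218.22.128.0/19 (218.22.128.0 - 218.22.159.255) does not contain 218.22.161.45
  218.22.0.0/17 (218.22.0.0 - 218.22.127.255) does not contain 218.22.161.45
  202.22.0.0/16 (202.22.0.0 - 202.22.255.255) does not contain 218.22.161.45
  222.22.0.0/15 (222.22.0.0 - 222.23.255.255) does not contain 218.22.161.45
Longest matching prefix is /14 -> next hop Router C.

Router C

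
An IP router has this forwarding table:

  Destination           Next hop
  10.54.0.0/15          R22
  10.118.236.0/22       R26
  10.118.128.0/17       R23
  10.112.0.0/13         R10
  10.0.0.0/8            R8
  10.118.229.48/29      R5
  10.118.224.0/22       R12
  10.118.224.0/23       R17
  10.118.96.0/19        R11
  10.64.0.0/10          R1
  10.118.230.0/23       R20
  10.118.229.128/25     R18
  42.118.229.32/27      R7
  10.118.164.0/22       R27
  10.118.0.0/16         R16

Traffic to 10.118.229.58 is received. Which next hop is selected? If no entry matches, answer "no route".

R23

Routes whose prefix contains 10.118.229.58:
  10.0.0.0/8 (10.0.0.0 - 10.255.255.255) -> R8
  10.64.0.0/10 (10.64.0.0 - 10.127.255.255) -> R1
  10.112.0.0/13 (10.112.0.0 - 10.119.255.255) -> R10
  10.118.0.0/16 (10.118.0.0 - 10.118.255.255) -> R16
  10.118.128.0/17 (10.118.128.0 - 10.118.255.255) -> R23
More-specific entries that do NOT match:
  10.118.229.48/29 (10.118.229.48 - 10.118.229.55) does not contain 10.118.229.58
  42.118.229.32/27 (42.118.229.32 - 42.118.229.63) does not contain 10.118.229.58
  10.118.229.128/25 (10.118.229.128 - 10.118.229.255) does not contain 10.118.229.58
  10.118.224.0/23 (10.118.224.0 - 10.118.225.255) does not contain 10.118.229.58
  10.118.230.0/23 (10.118.230.0 - 10.118.231.255) does not contain 10.118.229.58
  10.118.236.0/22 (10.118.236.0 - 10.118.239.255) does not contain 10.118.229.58
  10.118.224.0/22 (10.118.224.0 - 10.118.227.255) does not contain 10.118.229.58
  10.118.164.0/22 (10.118.164.0 - 10.118.167.255) does not contain 10.118.229.58
  10.118.96.0/19 (10.118.96.0 - 10.118.127.255) does not contain 10.118.229.58
Longest matching prefix is /17 -> next hop R23.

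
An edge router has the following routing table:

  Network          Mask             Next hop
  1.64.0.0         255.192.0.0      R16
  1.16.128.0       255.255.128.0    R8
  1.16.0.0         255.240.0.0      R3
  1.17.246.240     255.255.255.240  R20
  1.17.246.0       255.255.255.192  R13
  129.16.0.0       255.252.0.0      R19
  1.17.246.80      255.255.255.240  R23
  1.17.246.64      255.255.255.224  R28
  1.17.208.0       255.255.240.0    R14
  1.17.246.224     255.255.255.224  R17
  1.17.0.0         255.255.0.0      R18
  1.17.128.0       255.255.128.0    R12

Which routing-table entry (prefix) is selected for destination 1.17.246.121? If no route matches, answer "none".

1.17.128.0/17

Entries matching 1.17.246.121:
  1.16.0.0/12 (1.16.0.0 - 1.31.255.255)
  1.17.0.0/16 (1.17.0.0 - 1.17.255.255)
  1.17.128.0/17 (1.17.128.0 - 1.17.255.255)
Most specific is 1.17.128.0/17.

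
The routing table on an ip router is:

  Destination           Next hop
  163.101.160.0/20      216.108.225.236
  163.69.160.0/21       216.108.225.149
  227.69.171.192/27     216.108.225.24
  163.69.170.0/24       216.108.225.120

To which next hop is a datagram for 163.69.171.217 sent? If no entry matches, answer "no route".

No entry's prefix contains 163.69.171.217; there is no default route.

no route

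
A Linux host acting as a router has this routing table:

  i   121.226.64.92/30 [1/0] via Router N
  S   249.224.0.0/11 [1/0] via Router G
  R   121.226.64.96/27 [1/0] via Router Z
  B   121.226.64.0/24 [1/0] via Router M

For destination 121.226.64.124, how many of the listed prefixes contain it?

2

Prefixes containing 121.226.64.124:
  121.226.64.0/24 (121.226.64.0 - 121.226.64.255)
  121.226.64.96/27 (121.226.64.96 - 121.226.64.127)
Total matching entries: 2.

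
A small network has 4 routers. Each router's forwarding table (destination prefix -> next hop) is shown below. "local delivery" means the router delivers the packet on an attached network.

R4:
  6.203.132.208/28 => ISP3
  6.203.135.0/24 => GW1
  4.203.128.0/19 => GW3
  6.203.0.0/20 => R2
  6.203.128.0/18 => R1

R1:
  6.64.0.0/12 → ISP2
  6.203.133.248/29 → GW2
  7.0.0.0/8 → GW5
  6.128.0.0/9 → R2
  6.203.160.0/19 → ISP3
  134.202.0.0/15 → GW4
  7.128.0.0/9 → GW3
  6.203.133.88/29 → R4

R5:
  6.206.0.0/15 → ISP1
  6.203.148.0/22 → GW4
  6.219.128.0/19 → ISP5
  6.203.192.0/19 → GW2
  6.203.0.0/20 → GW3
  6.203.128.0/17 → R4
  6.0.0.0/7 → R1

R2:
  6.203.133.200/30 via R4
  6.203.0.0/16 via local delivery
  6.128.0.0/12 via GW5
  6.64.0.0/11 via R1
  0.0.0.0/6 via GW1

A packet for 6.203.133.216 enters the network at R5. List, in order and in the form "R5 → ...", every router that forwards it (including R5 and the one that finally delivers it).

At R5: longest match for 6.203.133.216 is 6.203.128.0/17 -> R4
At R4: longest match for 6.203.133.216 is 6.203.128.0/18 -> R1
At R1: longest match for 6.203.133.216 is 6.128.0.0/9 -> R2
At R2: longest match for 6.203.133.216 is 6.203.0.0/16 -> local delivery

R5 → R4 → R1 → R2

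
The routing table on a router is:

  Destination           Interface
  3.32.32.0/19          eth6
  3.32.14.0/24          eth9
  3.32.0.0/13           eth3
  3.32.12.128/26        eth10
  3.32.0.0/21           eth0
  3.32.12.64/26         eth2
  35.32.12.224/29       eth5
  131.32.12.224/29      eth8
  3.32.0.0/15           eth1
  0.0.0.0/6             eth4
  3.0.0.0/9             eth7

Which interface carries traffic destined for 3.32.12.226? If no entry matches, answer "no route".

eth1

Routes whose prefix contains 3.32.12.226:
  0.0.0.0/6 (0.0.0.0 - 3.255.255.255) -> eth4
  3.0.0.0/9 (3.0.0.0 - 3.127.255.255) -> eth7
  3.32.0.0/13 (3.32.0.0 - 3.39.255.255) -> eth3
  3.32.0.0/15 (3.32.0.0 - 3.33.255.255) -> eth1
More-specific entries that do NOT match:
  35.32.12.224/29 (35.32.12.224 - 35.32.12.231) does not contain 3.32.12.226
  131.32.12.224/29 (131.32.12.224 - 131.32.12.231) does not contain 3.32.12.226
  3.32.12.128/26 (3.32.12.128 - 3.32.12.191) does not contain 3.32.12.226
  3.32.12.64/26 (3.32.12.64 - 3.32.12.127) does not contain 3.32.12.226
  3.32.14.0/24 (3.32.14.0 - 3.32.14.255) does not contain 3.32.12.226
  3.32.0.0/21 (3.32.0.0 - 3.32.7.255) does not contain 3.32.12.226
  3.32.32.0/19 (3.32.32.0 - 3.32.63.255) does not contain 3.32.12.226
Longest matching prefix is /15 -> interface eth1.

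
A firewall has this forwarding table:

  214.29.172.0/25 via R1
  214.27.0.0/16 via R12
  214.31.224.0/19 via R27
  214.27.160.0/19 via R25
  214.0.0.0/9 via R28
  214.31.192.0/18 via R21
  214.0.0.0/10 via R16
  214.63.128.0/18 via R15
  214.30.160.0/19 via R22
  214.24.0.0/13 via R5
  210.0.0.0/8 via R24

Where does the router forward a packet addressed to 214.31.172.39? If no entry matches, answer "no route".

R5

Routes whose prefix contains 214.31.172.39:
  214.0.0.0/9 (214.0.0.0 - 214.127.255.255) -> R28
  214.0.0.0/10 (214.0.0.0 - 214.63.255.255) -> R16
  214.24.0.0/13 (214.24.0.0 - 214.31.255.255) -> R5
More-specific entries that do NOT match:
  214.29.172.0/25 (214.29.172.0 - 214.29.172.127) does not contain 214.31.172.39
  214.31.224.0/19 (214.31.224.0 - 214.31.255.255) does not contain 214.31.172.39
  214.27.160.0/19 (214.27.160.0 - 214.27.191.255) does not contain 214.31.172.39
  214.30.160.0/19 (214.30.160.0 - 214.30.191.255) does not contain 214.31.172.39
  214.31.192.0/18 (214.31.192.0 - 214.31.255.255) does not contain 214.31.172.39
  214.63.128.0/18 (214.63.128.0 - 214.63.191.255) does not contain 214.31.172.39
  214.27.0.0/16 (214.27.0.0 - 214.27.255.255) does not contain 214.31.172.39
Longest matching prefix is /13 -> next hop R5.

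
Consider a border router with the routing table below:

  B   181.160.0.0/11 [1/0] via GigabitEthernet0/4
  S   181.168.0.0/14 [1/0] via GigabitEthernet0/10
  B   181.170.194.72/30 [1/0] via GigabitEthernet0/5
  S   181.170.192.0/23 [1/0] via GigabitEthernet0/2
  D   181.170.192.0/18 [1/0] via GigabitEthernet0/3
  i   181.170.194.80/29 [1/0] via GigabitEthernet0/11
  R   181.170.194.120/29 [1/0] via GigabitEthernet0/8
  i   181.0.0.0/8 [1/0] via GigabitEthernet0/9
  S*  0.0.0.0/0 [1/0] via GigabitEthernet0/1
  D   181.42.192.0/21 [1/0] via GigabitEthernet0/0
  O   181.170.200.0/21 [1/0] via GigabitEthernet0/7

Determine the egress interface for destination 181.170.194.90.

GigabitEthernet0/3

Routes whose prefix contains 181.170.194.90:
  0.0.0.0/0 (default, matches everything) -> GigabitEthernet0/1
  181.0.0.0/8 (181.0.0.0 - 181.255.255.255) -> GigabitEthernet0/9
  181.160.0.0/11 (181.160.0.0 - 181.191.255.255) -> GigabitEthernet0/4
  181.168.0.0/14 (181.168.0.0 - 181.171.255.255) -> GigabitEthernet0/10
  181.170.192.0/18 (181.170.192.0 - 181.170.255.255) -> GigabitEthernet0/3
More-specific entries that do NOT match:
  181.170.194.72/30 (181.170.194.72 - 181.170.194.75) does not contain 181.170.194.90
  181.170.194.80/29 (181.170.194.80 - 181.170.194.87) does not contain 181.170.194.90
  181.170.194.120/29 (181.170.194.120 - 181.170.194.127) does not contain 181.170.194.90
  181.170.192.0/23 (181.170.192.0 - 181.170.193.255) does not contain 181.170.194.90
  181.42.192.0/21 (181.42.192.0 - 181.42.199.255) does not contain 181.170.194.90
  181.170.200.0/21 (181.170.200.0 - 181.170.207.255) does not contain 181.170.194.90
Longest matching prefix is /18 -> interface GigabitEthernet0/3.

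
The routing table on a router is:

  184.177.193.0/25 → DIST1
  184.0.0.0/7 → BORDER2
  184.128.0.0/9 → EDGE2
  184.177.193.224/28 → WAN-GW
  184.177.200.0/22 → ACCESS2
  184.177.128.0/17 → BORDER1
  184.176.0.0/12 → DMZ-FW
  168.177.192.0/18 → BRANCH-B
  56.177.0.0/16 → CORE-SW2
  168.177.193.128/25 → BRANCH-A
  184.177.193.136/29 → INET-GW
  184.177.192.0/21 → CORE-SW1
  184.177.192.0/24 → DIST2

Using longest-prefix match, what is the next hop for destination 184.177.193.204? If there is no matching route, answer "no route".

CORE-SW1

Routes whose prefix contains 184.177.193.204:
  184.0.0.0/7 (184.0.0.0 - 185.255.255.255) -> BORDER2
  184.128.0.0/9 (184.128.0.0 - 184.255.255.255) -> EDGE2
  184.176.0.0/12 (184.176.0.0 - 184.191.255.255) -> DMZ-FW
  184.177.128.0/17 (184.177.128.0 - 184.177.255.255) -> BORDER1
  184.177.192.0/21 (184.177.192.0 - 184.177.199.255) -> CORE-SW1
More-specific entries that do NOT match:
  184.177.193.136/29 (184.177.193.136 - 184.177.193.143) does not contain 184.177.193.204
  184.177.193.224/28 (184.177.193.224 - 184.177.193.239) does not contain 184.177.193.204
  184.177.193.0/25 (184.177.193.0 - 184.177.193.127) does not contain 184.177.193.204
  168.177.193.128/25 (168.177.193.128 - 168.177.193.255) does not contain 184.177.193.204
  184.177.192.0/24 (184.177.192.0 - 184.177.192.255) does not contain 184.177.193.204
  184.177.200.0/22 (184.177.200.0 - 184.177.203.255) does not contain 184.177.193.204
Longest matching prefix is /21 -> next hop CORE-SW1.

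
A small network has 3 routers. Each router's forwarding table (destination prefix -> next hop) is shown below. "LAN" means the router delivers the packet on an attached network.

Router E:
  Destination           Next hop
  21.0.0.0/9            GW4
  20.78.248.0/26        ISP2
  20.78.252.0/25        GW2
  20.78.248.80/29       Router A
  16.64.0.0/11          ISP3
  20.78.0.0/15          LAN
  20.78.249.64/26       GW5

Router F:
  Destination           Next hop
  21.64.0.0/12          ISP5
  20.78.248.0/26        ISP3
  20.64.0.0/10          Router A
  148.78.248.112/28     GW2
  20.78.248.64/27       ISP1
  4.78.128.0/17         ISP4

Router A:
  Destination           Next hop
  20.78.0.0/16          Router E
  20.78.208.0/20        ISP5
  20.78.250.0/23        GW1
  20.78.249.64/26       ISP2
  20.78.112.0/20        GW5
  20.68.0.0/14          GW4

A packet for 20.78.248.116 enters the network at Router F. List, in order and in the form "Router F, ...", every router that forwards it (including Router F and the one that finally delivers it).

Router F, Router A, Router E

At Router F: longest match for 20.78.248.116 is 20.64.0.0/10 -> Router A
At Router A: longest match for 20.78.248.116 is 20.78.0.0/16 -> Router E
At Router E: longest match for 20.78.248.116 is 20.78.0.0/15 -> LAN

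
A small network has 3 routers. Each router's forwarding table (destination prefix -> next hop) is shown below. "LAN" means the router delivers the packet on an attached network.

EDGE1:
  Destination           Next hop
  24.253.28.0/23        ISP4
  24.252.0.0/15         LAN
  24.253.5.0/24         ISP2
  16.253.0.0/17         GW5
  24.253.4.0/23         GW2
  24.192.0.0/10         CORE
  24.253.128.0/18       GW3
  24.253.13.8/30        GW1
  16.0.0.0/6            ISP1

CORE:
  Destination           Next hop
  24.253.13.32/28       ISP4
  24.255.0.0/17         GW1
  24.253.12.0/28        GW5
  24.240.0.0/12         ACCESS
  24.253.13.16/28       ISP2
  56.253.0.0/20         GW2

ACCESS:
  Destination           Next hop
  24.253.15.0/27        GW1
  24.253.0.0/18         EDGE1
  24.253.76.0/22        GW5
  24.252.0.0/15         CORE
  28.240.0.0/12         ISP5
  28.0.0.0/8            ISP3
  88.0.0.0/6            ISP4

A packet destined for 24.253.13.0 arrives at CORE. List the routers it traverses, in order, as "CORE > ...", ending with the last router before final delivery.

At CORE: longest match for 24.253.13.0 is 24.240.0.0/12 -> ACCESS
At ACCESS: longest match for 24.253.13.0 is 24.253.0.0/18 -> EDGE1
At EDGE1: longest match for 24.253.13.0 is 24.252.0.0/15 -> LAN

CORE > ACCESS > EDGE1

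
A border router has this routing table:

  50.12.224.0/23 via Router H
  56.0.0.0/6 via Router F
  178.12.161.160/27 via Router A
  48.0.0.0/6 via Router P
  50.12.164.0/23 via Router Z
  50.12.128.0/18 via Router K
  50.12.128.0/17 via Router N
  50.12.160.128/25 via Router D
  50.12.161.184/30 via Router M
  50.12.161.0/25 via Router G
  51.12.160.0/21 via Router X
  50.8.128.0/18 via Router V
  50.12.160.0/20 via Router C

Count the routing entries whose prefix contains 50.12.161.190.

4

Prefixes containing 50.12.161.190:
  48.0.0.0/6 (48.0.0.0 - 51.255.255.255)
  50.12.128.0/17 (50.12.128.0 - 50.12.255.255)
  50.12.128.0/18 (50.12.128.0 - 50.12.191.255)
  50.12.160.0/20 (50.12.160.0 - 50.12.175.255)
Total matching entries: 4.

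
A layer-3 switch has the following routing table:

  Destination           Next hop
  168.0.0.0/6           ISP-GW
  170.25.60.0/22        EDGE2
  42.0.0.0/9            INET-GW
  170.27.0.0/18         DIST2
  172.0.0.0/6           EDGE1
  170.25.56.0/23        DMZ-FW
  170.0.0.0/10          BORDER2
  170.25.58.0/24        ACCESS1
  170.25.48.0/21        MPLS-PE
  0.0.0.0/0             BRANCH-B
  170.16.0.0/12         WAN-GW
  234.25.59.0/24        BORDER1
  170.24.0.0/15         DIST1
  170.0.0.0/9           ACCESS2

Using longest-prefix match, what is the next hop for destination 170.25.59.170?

Routes whose prefix contains 170.25.59.170:
  0.0.0.0/0 (default, matches everything) -> BRANCH-B
  168.0.0.0/6 (168.0.0.0 - 171.255.255.255) -> ISP-GW
  170.0.0.0/9 (170.0.0.0 - 170.127.255.255) -> ACCESS2
  170.0.0.0/10 (170.0.0.0 - 170.63.255.255) -> BORDER2
  170.16.0.0/12 (170.16.0.0 - 170.31.255.255) -> WAN-GW
  170.24.0.0/15 (170.24.0.0 - 170.25.255.255) -> DIST1
More-specific entries that do NOT match:
  170.25.58.0/24 (170.25.58.0 - 170.25.58.255) does not contain 170.25.59.170
  234.25.59.0/24 (234.25.59.0 - 234.25.59.255) does not contain 170.25.59.170
  170.25.56.0/23 (170.25.56.0 - 170.25.57.255) does not contain 170.25.59.170
  170.25.60.0/22 (170.25.60.0 - 170.25.63.255) does not contain 170.25.59.170
  170.25.48.0/21 (170.25.48.0 - 170.25.55.255) does not contain 170.25.59.170
  170.27.0.0/18 (170.27.0.0 - 170.27.63.255) does not contain 170.25.59.170
Longest matching prefix is /15 -> next hop DIST1.

DIST1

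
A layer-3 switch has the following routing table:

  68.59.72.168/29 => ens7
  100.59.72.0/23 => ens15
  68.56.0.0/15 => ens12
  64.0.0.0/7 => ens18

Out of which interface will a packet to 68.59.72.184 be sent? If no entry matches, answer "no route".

no route

No entry's prefix contains 68.59.72.184; there is no default route.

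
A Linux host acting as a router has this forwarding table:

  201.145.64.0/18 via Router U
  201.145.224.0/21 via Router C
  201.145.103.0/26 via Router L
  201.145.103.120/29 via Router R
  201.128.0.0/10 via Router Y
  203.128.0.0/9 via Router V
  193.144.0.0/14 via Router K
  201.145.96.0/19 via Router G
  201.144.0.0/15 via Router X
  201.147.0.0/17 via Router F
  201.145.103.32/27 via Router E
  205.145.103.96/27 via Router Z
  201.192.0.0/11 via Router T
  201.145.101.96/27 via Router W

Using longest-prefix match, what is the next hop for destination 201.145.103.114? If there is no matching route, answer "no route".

Router G

Routes whose prefix contains 201.145.103.114:
  201.128.0.0/10 (201.128.0.0 - 201.191.255.255) -> Router Y
  201.144.0.0/15 (201.144.0.0 - 201.145.255.255) -> Router X
  201.145.64.0/18 (201.145.64.0 - 201.145.127.255) -> Router U
  201.145.96.0/19 (201.145.96.0 - 201.145.127.255) -> Router G
More-specific entries that do NOT match:
  201.145.103.120/29 (201.145.103.120 - 201.145.103.127) does not contain 201.145.103.114
  201.145.103.32/27 (201.145.103.32 - 201.145.103.63) does not contain 201.145.103.114
  205.145.103.96/27 (205.145.103.96 - 205.145.103.127) does not contain 201.145.103.114
  201.145.101.96/27 (201.145.101.96 - 201.145.101.127) does not contain 201.145.103.114
  201.145.103.0/26 (201.145.103.0 - 201.145.103.63) does not contain 201.145.103.114
  201.145.224.0/21 (201.145.224.0 - 201.145.231.255) does not contain 201.145.103.114
Longest matching prefix is /19 -> next hop Router G.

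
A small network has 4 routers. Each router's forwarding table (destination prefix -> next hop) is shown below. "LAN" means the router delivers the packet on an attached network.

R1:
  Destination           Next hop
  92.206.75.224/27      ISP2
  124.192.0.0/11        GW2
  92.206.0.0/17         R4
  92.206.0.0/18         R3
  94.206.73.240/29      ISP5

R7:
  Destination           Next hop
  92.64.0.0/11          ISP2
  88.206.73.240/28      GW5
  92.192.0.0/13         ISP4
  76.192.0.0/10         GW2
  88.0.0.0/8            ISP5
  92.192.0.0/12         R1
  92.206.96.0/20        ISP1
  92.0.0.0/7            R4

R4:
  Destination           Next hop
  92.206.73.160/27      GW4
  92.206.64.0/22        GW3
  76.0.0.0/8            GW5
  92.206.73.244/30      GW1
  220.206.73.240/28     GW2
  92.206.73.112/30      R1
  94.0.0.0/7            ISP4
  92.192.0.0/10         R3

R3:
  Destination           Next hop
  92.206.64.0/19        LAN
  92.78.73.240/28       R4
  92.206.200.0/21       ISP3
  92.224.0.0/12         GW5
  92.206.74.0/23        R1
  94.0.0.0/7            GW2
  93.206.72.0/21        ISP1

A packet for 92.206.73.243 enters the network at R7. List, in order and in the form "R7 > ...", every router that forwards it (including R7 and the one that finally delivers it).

R7 > R1 > R4 > R3

At R7: longest match for 92.206.73.243 is 92.192.0.0/12 -> R1
At R1: longest match for 92.206.73.243 is 92.206.0.0/17 -> R4
At R4: longest match for 92.206.73.243 is 92.192.0.0/10 -> R3
At R3: longest match for 92.206.73.243 is 92.206.64.0/19 -> LAN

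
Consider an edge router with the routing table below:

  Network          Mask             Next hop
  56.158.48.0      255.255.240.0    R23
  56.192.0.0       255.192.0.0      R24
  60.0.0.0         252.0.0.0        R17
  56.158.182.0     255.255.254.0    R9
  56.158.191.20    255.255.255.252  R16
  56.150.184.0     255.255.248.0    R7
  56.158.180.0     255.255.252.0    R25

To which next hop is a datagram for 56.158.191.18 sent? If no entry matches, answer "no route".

no route

No entry's prefix contains 56.158.191.18; there is no default route.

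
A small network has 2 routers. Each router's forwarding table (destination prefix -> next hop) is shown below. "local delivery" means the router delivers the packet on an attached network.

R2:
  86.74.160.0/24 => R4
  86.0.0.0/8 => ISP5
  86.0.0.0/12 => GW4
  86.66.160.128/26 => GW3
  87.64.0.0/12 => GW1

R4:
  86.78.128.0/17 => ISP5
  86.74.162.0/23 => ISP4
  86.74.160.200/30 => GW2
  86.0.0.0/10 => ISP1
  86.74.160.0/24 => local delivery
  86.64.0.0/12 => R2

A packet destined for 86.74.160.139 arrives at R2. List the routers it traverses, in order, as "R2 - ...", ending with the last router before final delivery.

At R2: longest match for 86.74.160.139 is 86.74.160.0/24 -> R4
At R4: longest match for 86.74.160.139 is 86.74.160.0/24 -> local delivery

R2 - R4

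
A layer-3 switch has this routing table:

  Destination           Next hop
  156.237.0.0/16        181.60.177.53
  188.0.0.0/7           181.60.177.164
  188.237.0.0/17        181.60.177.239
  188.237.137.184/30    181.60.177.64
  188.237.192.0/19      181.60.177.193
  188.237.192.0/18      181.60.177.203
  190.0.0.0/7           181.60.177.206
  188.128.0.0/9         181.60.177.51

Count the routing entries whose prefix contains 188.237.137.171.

2

Prefixes containing 188.237.137.171:
  188.0.0.0/7 (188.0.0.0 - 189.255.255.255)
  188.128.0.0/9 (188.128.0.0 - 188.255.255.255)
Total matching entries: 2.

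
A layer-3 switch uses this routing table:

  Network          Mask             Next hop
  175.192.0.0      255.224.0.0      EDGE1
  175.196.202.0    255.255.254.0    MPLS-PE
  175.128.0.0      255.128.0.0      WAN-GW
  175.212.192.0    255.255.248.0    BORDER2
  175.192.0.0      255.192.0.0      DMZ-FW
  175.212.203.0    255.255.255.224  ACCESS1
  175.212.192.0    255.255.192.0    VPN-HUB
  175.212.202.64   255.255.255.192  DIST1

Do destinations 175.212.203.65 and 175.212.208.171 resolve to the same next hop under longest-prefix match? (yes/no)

yes

175.212.203.65: longest match 175.212.192.0/18 -> VPN-HUB
175.212.208.171: longest match 175.212.192.0/18 -> VPN-HUB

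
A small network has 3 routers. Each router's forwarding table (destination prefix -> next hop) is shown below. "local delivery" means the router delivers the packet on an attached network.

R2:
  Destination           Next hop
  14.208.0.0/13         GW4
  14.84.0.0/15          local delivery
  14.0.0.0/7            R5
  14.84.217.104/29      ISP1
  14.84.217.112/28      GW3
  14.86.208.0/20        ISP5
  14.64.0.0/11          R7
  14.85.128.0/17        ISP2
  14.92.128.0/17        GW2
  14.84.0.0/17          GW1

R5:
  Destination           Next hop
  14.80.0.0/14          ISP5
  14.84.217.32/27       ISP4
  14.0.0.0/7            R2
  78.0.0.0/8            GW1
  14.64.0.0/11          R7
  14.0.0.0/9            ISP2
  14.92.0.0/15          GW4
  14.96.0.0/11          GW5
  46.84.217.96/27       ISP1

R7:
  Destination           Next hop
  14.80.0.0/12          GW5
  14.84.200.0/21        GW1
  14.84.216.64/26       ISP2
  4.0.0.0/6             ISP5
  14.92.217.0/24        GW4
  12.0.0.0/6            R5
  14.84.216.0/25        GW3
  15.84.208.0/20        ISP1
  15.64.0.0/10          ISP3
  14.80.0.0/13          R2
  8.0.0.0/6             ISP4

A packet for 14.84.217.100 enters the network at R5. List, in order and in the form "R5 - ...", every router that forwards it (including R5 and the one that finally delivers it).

R5 - R7 - R2

At R5: longest match for 14.84.217.100 is 14.64.0.0/11 -> R7
At R7: longest match for 14.84.217.100 is 14.80.0.0/13 -> R2
At R2: longest match for 14.84.217.100 is 14.84.0.0/15 -> local delivery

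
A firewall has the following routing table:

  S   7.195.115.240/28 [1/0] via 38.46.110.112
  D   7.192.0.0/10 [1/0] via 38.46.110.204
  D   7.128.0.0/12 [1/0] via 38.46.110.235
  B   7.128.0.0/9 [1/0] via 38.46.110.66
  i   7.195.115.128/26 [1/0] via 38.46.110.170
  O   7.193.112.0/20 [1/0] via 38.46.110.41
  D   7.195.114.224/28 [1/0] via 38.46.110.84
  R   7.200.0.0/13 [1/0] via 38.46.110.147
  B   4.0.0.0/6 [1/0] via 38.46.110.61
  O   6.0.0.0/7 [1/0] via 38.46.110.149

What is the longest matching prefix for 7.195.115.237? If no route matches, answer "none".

7.192.0.0/10

Entries matching 7.195.115.237:
  4.0.0.0/6 (4.0.0.0 - 7.255.255.255)
  6.0.0.0/7 (6.0.0.0 - 7.255.255.255)
  7.128.0.0/9 (7.128.0.0 - 7.255.255.255)
  7.192.0.0/10 (7.192.0.0 - 7.255.255.255)
Most specific is 7.192.0.0/10.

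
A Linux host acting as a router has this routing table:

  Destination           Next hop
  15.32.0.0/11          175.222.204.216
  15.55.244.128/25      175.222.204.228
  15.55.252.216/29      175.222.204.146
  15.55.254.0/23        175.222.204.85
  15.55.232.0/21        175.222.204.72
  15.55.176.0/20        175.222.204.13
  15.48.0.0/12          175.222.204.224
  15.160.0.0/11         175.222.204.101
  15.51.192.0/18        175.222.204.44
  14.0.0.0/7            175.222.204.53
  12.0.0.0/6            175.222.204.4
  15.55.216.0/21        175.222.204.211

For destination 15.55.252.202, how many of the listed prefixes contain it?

Prefixes containing 15.55.252.202:
  12.0.0.0/6 (12.0.0.0 - 15.255.255.255)
  14.0.0.0/7 (14.0.0.0 - 15.255.255.255)
  15.32.0.0/11 (15.32.0.0 - 15.63.255.255)
  15.48.0.0/12 (15.48.0.0 - 15.63.255.255)
Total matching entries: 4.

4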